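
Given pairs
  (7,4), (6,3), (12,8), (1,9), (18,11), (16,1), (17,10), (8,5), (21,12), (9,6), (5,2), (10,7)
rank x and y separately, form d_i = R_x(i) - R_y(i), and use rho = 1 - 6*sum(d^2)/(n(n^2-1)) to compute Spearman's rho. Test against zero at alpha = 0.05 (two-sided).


Step 1: Rank x and y separately (midranks; no ties here).
rank(x): 7->4, 6->3, 12->8, 1->1, 18->11, 16->9, 17->10, 8->5, 21->12, 9->6, 5->2, 10->7
rank(y): 4->4, 3->3, 8->8, 9->9, 11->11, 1->1, 10->10, 5->5, 12->12, 6->6, 2->2, 7->7
Step 2: d_i = R_x(i) - R_y(i); compute d_i^2.
  (4-4)^2=0, (3-3)^2=0, (8-8)^2=0, (1-9)^2=64, (11-11)^2=0, (9-1)^2=64, (10-10)^2=0, (5-5)^2=0, (12-12)^2=0, (6-6)^2=0, (2-2)^2=0, (7-7)^2=0
sum(d^2) = 128.
Step 3: rho = 1 - 6*128 / (12*(12^2 - 1)) = 1 - 768/1716 = 0.552448.
Step 4: Under H0, t = rho * sqrt((n-2)/(1-rho^2)) = 2.0959 ~ t(10).
Step 5: Two-sided p-value from the t-distribution with 10 df = 0.062511.
Step 6: alpha = 0.05. fail to reject H0.

rho = 0.5524, p = 0.062511, fail to reject H0 at alpha = 0.05.


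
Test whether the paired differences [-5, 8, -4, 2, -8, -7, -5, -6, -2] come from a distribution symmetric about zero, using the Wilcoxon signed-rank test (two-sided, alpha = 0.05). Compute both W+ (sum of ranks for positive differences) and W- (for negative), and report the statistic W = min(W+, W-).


Step 1: Drop any zero differences (none here) and take |d_i|.
|d| = [5, 8, 4, 2, 8, 7, 5, 6, 2]
Step 2: Midrank |d_i| (ties get averaged ranks).
ranks: |5|->4.5, |8|->8.5, |4|->3, |2|->1.5, |8|->8.5, |7|->7, |5|->4.5, |6|->6, |2|->1.5
Step 3: Attach original signs; sum ranks with positive sign and with negative sign.
W+ = 8.5 + 1.5 = 10
W- = 4.5 + 3 + 8.5 + 7 + 4.5 + 6 + 1.5 = 35
(Check: W+ + W- = 45 should equal n(n+1)/2 = 45.)
Step 4: Test statistic W = min(W+, W-) = 10.
Step 5: Ties in |d|, so use the tie-corrected normal approximation.
        E[W] = n(n+1)/4 = 9*10/4 = 22.5.
        Tie groups: |d|=2 (t=2), |d|=5 (t=2), |d|=8 (t=2); sum(t^3 - t) = 18.
        Var[W] = n(n+1)(2n+1)/24 - sum(t^3-t)/48 = 1710/24 - 18/48 = 70.875.
        z = (W - E[W]) / sqrt(Var[W]) = (10 - 22.5) / 8.4187 = -1.4848.
        Two-sided p = 2*Phi(z) = 0.137601.
Step 6: alpha = 0.05. fail to reject H0.

W+ = 10, W- = 35, W = min = 10, p = 0.137601, fail to reject H0.


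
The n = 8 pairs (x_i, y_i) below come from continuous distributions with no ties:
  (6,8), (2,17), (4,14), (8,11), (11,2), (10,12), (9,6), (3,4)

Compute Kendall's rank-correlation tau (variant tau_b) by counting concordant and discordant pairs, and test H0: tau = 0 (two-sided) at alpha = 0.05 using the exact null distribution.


Step 1: Enumerate the 28 unordered pairs (i,j) with i<j and classify each by sign(x_j-x_i) * sign(y_j-y_i).
  (1,2):dx=-4,dy=+9->D; (1,3):dx=-2,dy=+6->D; (1,4):dx=+2,dy=+3->C; (1,5):dx=+5,dy=-6->D
  (1,6):dx=+4,dy=+4->C; (1,7):dx=+3,dy=-2->D; (1,8):dx=-3,dy=-4->C; (2,3):dx=+2,dy=-3->D
  (2,4):dx=+6,dy=-6->D; (2,5):dx=+9,dy=-15->D; (2,6):dx=+8,dy=-5->D; (2,7):dx=+7,dy=-11->D
  (2,8):dx=+1,dy=-13->D; (3,4):dx=+4,dy=-3->D; (3,5):dx=+7,dy=-12->D; (3,6):dx=+6,dy=-2->D
  (3,7):dx=+5,dy=-8->D; (3,8):dx=-1,dy=-10->C; (4,5):dx=+3,dy=-9->D; (4,6):dx=+2,dy=+1->C
  (4,7):dx=+1,dy=-5->D; (4,8):dx=-5,dy=-7->C; (5,6):dx=-1,dy=+10->D; (5,7):dx=-2,dy=+4->D
  (5,8):dx=-8,dy=+2->D; (6,7):dx=-1,dy=-6->C; (6,8):dx=-7,dy=-8->C; (7,8):dx=-6,dy=-2->C
Step 2: C = 9, D = 19, total pairs = 28.
Step 3: tau = (C - D)/(n(n-1)/2) = (9 - 19)/28 = -0.357143.
Step 4: Exact two-sided p-value (enumerate n! = 40320 permutations of y under H0): p = 0.275099.
Step 5: alpha = 0.05. fail to reject H0.

tau_b = -0.3571 (C=9, D=19), p = 0.275099, fail to reject H0.


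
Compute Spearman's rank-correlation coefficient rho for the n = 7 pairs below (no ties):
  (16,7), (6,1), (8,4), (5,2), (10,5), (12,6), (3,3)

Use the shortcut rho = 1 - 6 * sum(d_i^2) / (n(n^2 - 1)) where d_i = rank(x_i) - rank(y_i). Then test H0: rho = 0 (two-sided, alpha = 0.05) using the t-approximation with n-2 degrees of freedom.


Step 1: Rank x and y separately (midranks; no ties here).
rank(x): 16->7, 6->3, 8->4, 5->2, 10->5, 12->6, 3->1
rank(y): 7->7, 1->1, 4->4, 2->2, 5->5, 6->6, 3->3
Step 2: d_i = R_x(i) - R_y(i); compute d_i^2.
  (7-7)^2=0, (3-1)^2=4, (4-4)^2=0, (2-2)^2=0, (5-5)^2=0, (6-6)^2=0, (1-3)^2=4
sum(d^2) = 8.
Step 3: rho = 1 - 6*8 / (7*(7^2 - 1)) = 1 - 48/336 = 0.857143.
Step 4: Under H0, t = rho * sqrt((n-2)/(1-rho^2)) = 3.7210 ~ t(5).
Step 5: Two-sided p-value from the t-distribution with 5 df = 0.013697.
Step 6: alpha = 0.05. reject H0.

rho = 0.8571, p = 0.013697, reject H0 at alpha = 0.05.


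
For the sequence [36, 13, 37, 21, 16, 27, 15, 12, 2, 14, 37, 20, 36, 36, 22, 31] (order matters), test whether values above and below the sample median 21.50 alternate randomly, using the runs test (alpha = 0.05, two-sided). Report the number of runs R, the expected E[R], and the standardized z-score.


Step 1: Compute median = 21.50; label A = above, B = below.
Labels in order: ABABBABBBBABAAAA  (n_A = 8, n_B = 8)
Step 2: Count runs R = 9.
Step 3: Under H0 (random ordering), E[R] = 2*n_A*n_B/(n_A+n_B) + 1 = 2*8*8/16 + 1 = 9.0000.
        Var[R] = 2*n_A*n_B*(2*n_A*n_B - n_A - n_B) / ((n_A+n_B)^2 * (n_A+n_B-1)) = 14336/3840 = 3.7333.
        SD[R] = 1.9322.
Step 4: R = E[R], so z = 0 with no continuity correction.
Step 5: Two-sided p-value via normal approximation = 2*(1 - Phi(|z|)) = 1.000000.
Step 6: alpha = 0.05. fail to reject H0.

R = 9, z = 0.0000, p = 1.000000, fail to reject H0.


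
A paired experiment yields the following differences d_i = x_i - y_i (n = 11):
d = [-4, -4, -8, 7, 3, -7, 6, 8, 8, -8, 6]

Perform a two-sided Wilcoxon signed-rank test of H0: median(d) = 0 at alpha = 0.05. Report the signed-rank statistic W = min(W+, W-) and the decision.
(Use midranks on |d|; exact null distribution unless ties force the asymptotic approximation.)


Step 1: Drop any zero differences (none here) and take |d_i|.
|d| = [4, 4, 8, 7, 3, 7, 6, 8, 8, 8, 6]
Step 2: Midrank |d_i| (ties get averaged ranks).
ranks: |4|->2.5, |4|->2.5, |8|->9.5, |7|->6.5, |3|->1, |7|->6.5, |6|->4.5, |8|->9.5, |8|->9.5, |8|->9.5, |6|->4.5
Step 3: Attach original signs; sum ranks with positive sign and with negative sign.
W+ = 6.5 + 1 + 4.5 + 9.5 + 9.5 + 4.5 = 35.5
W- = 2.5 + 2.5 + 9.5 + 6.5 + 9.5 = 30.5
(Check: W+ + W- = 66 should equal n(n+1)/2 = 66.)
Step 4: Test statistic W = min(W+, W-) = 30.5.
Step 5: Ties in |d|, so use the tie-corrected normal approximation.
        E[W] = n(n+1)/4 = 11*12/4 = 33.
        Tie groups: |d|=4 (t=2), |d|=6 (t=2), |d|=7 (t=2), |d|=8 (t=4); sum(t^3 - t) = 78.
        Var[W] = n(n+1)(2n+1)/24 - sum(t^3-t)/48 = 3036/24 - 78/48 = 124.875.
        z = (W - E[W]) / sqrt(Var[W]) = (30.5 - 33) / 11.1747 = -0.2237.
        Two-sided p = 2*Phi(z) = 0.822976.
Step 6: alpha = 0.05. fail to reject H0.

W+ = 35.5, W- = 30.5, W = min = 30.5, p = 0.822976, fail to reject H0.


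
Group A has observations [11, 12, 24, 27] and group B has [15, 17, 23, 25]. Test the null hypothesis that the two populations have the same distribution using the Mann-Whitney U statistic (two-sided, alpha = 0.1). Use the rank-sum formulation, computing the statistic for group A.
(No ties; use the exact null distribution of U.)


Step 1: Combine and sort all 8 observations; assign midranks.
sorted (value, group): (11,X), (12,X), (15,Y), (17,Y), (23,Y), (24,X), (25,Y), (27,X)
ranks: 11->1, 12->2, 15->3, 17->4, 23->5, 24->6, 25->7, 27->8
Step 2: Rank sum for X: R1 = 1 + 2 + 6 + 8 = 17.
Step 3: U_X = R1 - n1(n1+1)/2 = 17 - 4*5/2 = 17 - 10 = 7.
       U_Y = n1*n2 - U_X = 16 - 7 = 9.
Step 4: No ties, so the exact null distribution of U (based on enumerating the C(8,4) = 70 equally likely rank assignments) gives the two-sided p-value.
Step 5: p-value = 0.885714; compare to alpha = 0.1. fail to reject H0.

U_X = 7, p = 0.885714, fail to reject H0 at alpha = 0.1.


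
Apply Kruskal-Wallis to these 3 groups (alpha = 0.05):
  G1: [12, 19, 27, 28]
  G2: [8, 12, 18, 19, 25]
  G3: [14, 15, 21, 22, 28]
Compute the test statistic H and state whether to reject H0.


Step 1: Combine all N = 14 observations and assign midranks.
sorted (value, group, rank): (8,G2,1), (12,G1,2.5), (12,G2,2.5), (14,G3,4), (15,G3,5), (18,G2,6), (19,G1,7.5), (19,G2,7.5), (21,G3,9), (22,G3,10), (25,G2,11), (27,G1,12), (28,G1,13.5), (28,G3,13.5)
Step 2: Sum ranks within each group.
R_1 = 35.5 (n_1 = 4)
R_2 = 28 (n_2 = 5)
R_3 = 41.5 (n_3 = 5)
Step 3: H = 12/(N(N+1)) * sum(R_i^2/n_i) - 3(N+1)
     = 12/(14*15) * (35.5^2/4 + 28^2/5 + 41.5^2/5) - 3*15
     = 0.057143 * 816.312 - 45
     = 1.646429.
Step 4: Ties present; correction factor C = 1 - 18/(14^3 - 14) = 0.993407. Corrected H = 1.646429 / 0.993407 = 1.657356.
Step 5: Under H0, H ~ chi^2(2); p-value = 0.436626.
Step 6: alpha = 0.05. fail to reject H0.

H = 1.6574, df = 2, p = 0.436626, fail to reject H0.


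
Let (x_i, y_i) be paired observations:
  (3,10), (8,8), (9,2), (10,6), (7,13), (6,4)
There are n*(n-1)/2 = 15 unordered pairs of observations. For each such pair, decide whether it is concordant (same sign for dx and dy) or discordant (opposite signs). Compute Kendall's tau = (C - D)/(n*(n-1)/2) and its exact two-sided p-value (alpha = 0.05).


Step 1: Enumerate the 15 unordered pairs (i,j) with i<j and classify each by sign(x_j-x_i) * sign(y_j-y_i).
  (1,2):dx=+5,dy=-2->D; (1,3):dx=+6,dy=-8->D; (1,4):dx=+7,dy=-4->D; (1,5):dx=+4,dy=+3->C
  (1,6):dx=+3,dy=-6->D; (2,3):dx=+1,dy=-6->D; (2,4):dx=+2,dy=-2->D; (2,5):dx=-1,dy=+5->D
  (2,6):dx=-2,dy=-4->C; (3,4):dx=+1,dy=+4->C; (3,5):dx=-2,dy=+11->D; (3,6):dx=-3,dy=+2->D
  (4,5):dx=-3,dy=+7->D; (4,6):dx=-4,dy=-2->C; (5,6):dx=-1,dy=-9->C
Step 2: C = 5, D = 10, total pairs = 15.
Step 3: tau = (C - D)/(n(n-1)/2) = (5 - 10)/15 = -0.333333.
Step 4: Exact two-sided p-value (enumerate n! = 720 permutations of y under H0): p = 0.469444.
Step 5: alpha = 0.05. fail to reject H0.

tau_b = -0.3333 (C=5, D=10), p = 0.469444, fail to reject H0.


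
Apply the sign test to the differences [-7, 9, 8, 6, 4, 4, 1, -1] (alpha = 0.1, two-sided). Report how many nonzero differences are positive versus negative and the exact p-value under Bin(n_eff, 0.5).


Step 1: Discard zero differences. Original n = 8; n_eff = number of nonzero differences = 8.
Nonzero differences (with sign): -7, +9, +8, +6, +4, +4, +1, -1
Step 2: Count signs: positive = 6, negative = 2.
Step 3: Under H0: P(positive) = 0.5, so the number of positives S ~ Bin(8, 0.5).
Step 4: Two-sided exact p-value = sum of Bin(8,0.5) probabilities at or below the observed probability = 0.289062.
Step 5: alpha = 0.1. fail to reject H0.

n_eff = 8, pos = 6, neg = 2, p = 0.289062, fail to reject H0.


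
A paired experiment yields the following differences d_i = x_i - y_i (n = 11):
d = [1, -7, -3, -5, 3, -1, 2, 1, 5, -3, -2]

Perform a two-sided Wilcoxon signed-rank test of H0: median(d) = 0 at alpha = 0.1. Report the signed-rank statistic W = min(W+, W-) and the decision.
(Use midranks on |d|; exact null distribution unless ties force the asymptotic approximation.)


Step 1: Drop any zero differences (none here) and take |d_i|.
|d| = [1, 7, 3, 5, 3, 1, 2, 1, 5, 3, 2]
Step 2: Midrank |d_i| (ties get averaged ranks).
ranks: |1|->2, |7|->11, |3|->7, |5|->9.5, |3|->7, |1|->2, |2|->4.5, |1|->2, |5|->9.5, |3|->7, |2|->4.5
Step 3: Attach original signs; sum ranks with positive sign and with negative sign.
W+ = 2 + 7 + 4.5 + 2 + 9.5 = 25
W- = 11 + 7 + 9.5 + 2 + 7 + 4.5 = 41
(Check: W+ + W- = 66 should equal n(n+1)/2 = 66.)
Step 4: Test statistic W = min(W+, W-) = 25.
Step 5: Ties in |d|, so use the tie-corrected normal approximation.
        E[W] = n(n+1)/4 = 11*12/4 = 33.
        Tie groups: |d|=1 (t=3), |d|=2 (t=2), |d|=3 (t=3), |d|=5 (t=2); sum(t^3 - t) = 60.
        Var[W] = n(n+1)(2n+1)/24 - sum(t^3-t)/48 = 3036/24 - 60/48 = 125.25.
        z = (W - E[W]) / sqrt(Var[W]) = (25 - 33) / 11.1915 = -0.7148.
        Two-sided p = 2*Phi(z) = 0.474716.
Step 6: alpha = 0.1. fail to reject H0.

W+ = 25, W- = 41, W = min = 25, p = 0.474716, fail to reject H0.


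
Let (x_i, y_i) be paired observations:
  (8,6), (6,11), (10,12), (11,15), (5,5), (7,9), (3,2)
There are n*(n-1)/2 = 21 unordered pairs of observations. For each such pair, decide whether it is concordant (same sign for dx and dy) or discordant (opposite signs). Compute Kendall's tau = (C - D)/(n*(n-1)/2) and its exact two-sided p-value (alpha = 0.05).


Step 1: Enumerate the 21 unordered pairs (i,j) with i<j and classify each by sign(x_j-x_i) * sign(y_j-y_i).
  (1,2):dx=-2,dy=+5->D; (1,3):dx=+2,dy=+6->C; (1,4):dx=+3,dy=+9->C; (1,5):dx=-3,dy=-1->C
  (1,6):dx=-1,dy=+3->D; (1,7):dx=-5,dy=-4->C; (2,3):dx=+4,dy=+1->C; (2,4):dx=+5,dy=+4->C
  (2,5):dx=-1,dy=-6->C; (2,6):dx=+1,dy=-2->D; (2,7):dx=-3,dy=-9->C; (3,4):dx=+1,dy=+3->C
  (3,5):dx=-5,dy=-7->C; (3,6):dx=-3,dy=-3->C; (3,7):dx=-7,dy=-10->C; (4,5):dx=-6,dy=-10->C
  (4,6):dx=-4,dy=-6->C; (4,7):dx=-8,dy=-13->C; (5,6):dx=+2,dy=+4->C; (5,7):dx=-2,dy=-3->C
  (6,7):dx=-4,dy=-7->C
Step 2: C = 18, D = 3, total pairs = 21.
Step 3: tau = (C - D)/(n(n-1)/2) = (18 - 3)/21 = 0.714286.
Step 4: Exact two-sided p-value (enumerate n! = 5040 permutations of y under H0): p = 0.030159.
Step 5: alpha = 0.05. reject H0.

tau_b = 0.7143 (C=18, D=3), p = 0.030159, reject H0.


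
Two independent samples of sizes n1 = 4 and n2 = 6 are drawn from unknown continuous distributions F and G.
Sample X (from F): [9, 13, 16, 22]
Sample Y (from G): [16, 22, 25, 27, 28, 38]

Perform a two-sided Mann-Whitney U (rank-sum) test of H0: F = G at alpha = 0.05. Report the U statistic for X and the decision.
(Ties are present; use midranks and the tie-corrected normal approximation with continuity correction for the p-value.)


Step 1: Combine and sort all 10 observations; assign midranks.
sorted (value, group): (9,X), (13,X), (16,X), (16,Y), (22,X), (22,Y), (25,Y), (27,Y), (28,Y), (38,Y)
ranks: 9->1, 13->2, 16->3.5, 16->3.5, 22->5.5, 22->5.5, 25->7, 27->8, 28->9, 38->10
Step 2: Rank sum for X: R1 = 1 + 2 + 3.5 + 5.5 = 12.
Step 3: U_X = R1 - n1(n1+1)/2 = 12 - 4*5/2 = 12 - 10 = 2.
       U_Y = n1*n2 - U_X = 24 - 2 = 22.
Step 4: Ties are present, so use the tie-corrected normal approximation (with continuity correction) for the p-value.
Step 5: p-value = 0.041570; compare to alpha = 0.05. reject H0.

U_X = 2, p = 0.041570, reject H0 at alpha = 0.05.


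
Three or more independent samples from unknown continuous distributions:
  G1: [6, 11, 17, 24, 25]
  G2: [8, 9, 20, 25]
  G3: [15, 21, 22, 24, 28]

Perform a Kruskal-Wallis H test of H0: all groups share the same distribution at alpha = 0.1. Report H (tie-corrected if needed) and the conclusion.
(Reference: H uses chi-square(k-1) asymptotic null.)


Step 1: Combine all N = 14 observations and assign midranks.
sorted (value, group, rank): (6,G1,1), (8,G2,2), (9,G2,3), (11,G1,4), (15,G3,5), (17,G1,6), (20,G2,7), (21,G3,8), (22,G3,9), (24,G1,10.5), (24,G3,10.5), (25,G1,12.5), (25,G2,12.5), (28,G3,14)
Step 2: Sum ranks within each group.
R_1 = 34 (n_1 = 5)
R_2 = 24.5 (n_2 = 4)
R_3 = 46.5 (n_3 = 5)
Step 3: H = 12/(N(N+1)) * sum(R_i^2/n_i) - 3(N+1)
     = 12/(14*15) * (34^2/5 + 24.5^2/4 + 46.5^2/5) - 3*15
     = 0.057143 * 813.712 - 45
     = 1.497857.
Step 4: Ties present; correction factor C = 1 - 12/(14^3 - 14) = 0.995604. Corrected H = 1.497857 / 0.995604 = 1.504470.
Step 5: Under H0, H ~ chi^2(2); p-value = 0.471312.
Step 6: alpha = 0.1. fail to reject H0.

H = 1.5045, df = 2, p = 0.471312, fail to reject H0.


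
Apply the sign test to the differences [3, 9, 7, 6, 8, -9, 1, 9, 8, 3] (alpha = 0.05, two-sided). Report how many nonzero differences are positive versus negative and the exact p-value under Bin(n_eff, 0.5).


Step 1: Discard zero differences. Original n = 10; n_eff = number of nonzero differences = 10.
Nonzero differences (with sign): +3, +9, +7, +6, +8, -9, +1, +9, +8, +3
Step 2: Count signs: positive = 9, negative = 1.
Step 3: Under H0: P(positive) = 0.5, so the number of positives S ~ Bin(10, 0.5).
Step 4: Two-sided exact p-value = sum of Bin(10,0.5) probabilities at or below the observed probability = 0.021484.
Step 5: alpha = 0.05. reject H0.

n_eff = 10, pos = 9, neg = 1, p = 0.021484, reject H0.


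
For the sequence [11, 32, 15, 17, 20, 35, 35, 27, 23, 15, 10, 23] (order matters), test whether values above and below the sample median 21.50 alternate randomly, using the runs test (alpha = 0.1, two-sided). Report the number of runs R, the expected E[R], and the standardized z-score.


Step 1: Compute median = 21.50; label A = above, B = below.
Labels in order: BABBBAAAABBA  (n_A = 6, n_B = 6)
Step 2: Count runs R = 6.
Step 3: Under H0 (random ordering), E[R] = 2*n_A*n_B/(n_A+n_B) + 1 = 2*6*6/12 + 1 = 7.0000.
        Var[R] = 2*n_A*n_B*(2*n_A*n_B - n_A - n_B) / ((n_A+n_B)^2 * (n_A+n_B-1)) = 4320/1584 = 2.7273.
        SD[R] = 1.6514.
Step 4: Continuity-corrected z = (R + 0.5 - E[R]) / SD[R] = (6 + 0.5 - 7.0000) / 1.6514 = -0.3028.
Step 5: Two-sided p-value via normal approximation = 2*(1 - Phi(|z|)) = 0.762069.
Step 6: alpha = 0.1. fail to reject H0.

R = 6, z = -0.3028, p = 0.762069, fail to reject H0.


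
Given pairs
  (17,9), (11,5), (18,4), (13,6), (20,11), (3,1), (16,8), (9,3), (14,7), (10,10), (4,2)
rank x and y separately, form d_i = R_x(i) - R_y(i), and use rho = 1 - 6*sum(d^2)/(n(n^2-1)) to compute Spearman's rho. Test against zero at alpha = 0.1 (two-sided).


Step 1: Rank x and y separately (midranks; no ties here).
rank(x): 17->9, 11->5, 18->10, 13->6, 20->11, 3->1, 16->8, 9->3, 14->7, 10->4, 4->2
rank(y): 9->9, 5->5, 4->4, 6->6, 11->11, 1->1, 8->8, 3->3, 7->7, 10->10, 2->2
Step 2: d_i = R_x(i) - R_y(i); compute d_i^2.
  (9-9)^2=0, (5-5)^2=0, (10-4)^2=36, (6-6)^2=0, (11-11)^2=0, (1-1)^2=0, (8-8)^2=0, (3-3)^2=0, (7-7)^2=0, (4-10)^2=36, (2-2)^2=0
sum(d^2) = 72.
Step 3: rho = 1 - 6*72 / (11*(11^2 - 1)) = 1 - 432/1320 = 0.672727.
Step 4: Under H0, t = rho * sqrt((n-2)/(1-rho^2)) = 2.7277 ~ t(9).
Step 5: Two-sided p-value from the t-distribution with 9 df = 0.023313.
Step 6: alpha = 0.1. reject H0.

rho = 0.6727, p = 0.023313, reject H0 at alpha = 0.1.


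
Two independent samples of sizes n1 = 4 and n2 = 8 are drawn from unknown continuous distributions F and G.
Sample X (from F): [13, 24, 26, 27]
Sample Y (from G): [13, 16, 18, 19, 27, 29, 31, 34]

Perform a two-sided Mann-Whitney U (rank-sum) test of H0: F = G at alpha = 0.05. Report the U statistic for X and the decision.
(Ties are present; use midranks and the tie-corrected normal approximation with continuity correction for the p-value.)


Step 1: Combine and sort all 12 observations; assign midranks.
sorted (value, group): (13,X), (13,Y), (16,Y), (18,Y), (19,Y), (24,X), (26,X), (27,X), (27,Y), (29,Y), (31,Y), (34,Y)
ranks: 13->1.5, 13->1.5, 16->3, 18->4, 19->5, 24->6, 26->7, 27->8.5, 27->8.5, 29->10, 31->11, 34->12
Step 2: Rank sum for X: R1 = 1.5 + 6 + 7 + 8.5 = 23.
Step 3: U_X = R1 - n1(n1+1)/2 = 23 - 4*5/2 = 23 - 10 = 13.
       U_Y = n1*n2 - U_X = 32 - 13 = 19.
Step 4: Ties are present, so use the tie-corrected normal approximation (with continuity correction) for the p-value.
Step 5: p-value = 0.670038; compare to alpha = 0.05. fail to reject H0.

U_X = 13, p = 0.670038, fail to reject H0 at alpha = 0.05.


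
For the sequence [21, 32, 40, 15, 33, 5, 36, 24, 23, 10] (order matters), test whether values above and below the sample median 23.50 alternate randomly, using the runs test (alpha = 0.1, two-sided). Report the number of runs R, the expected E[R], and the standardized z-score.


Step 1: Compute median = 23.50; label A = above, B = below.
Labels in order: BAABABAABB  (n_A = 5, n_B = 5)
Step 2: Count runs R = 7.
Step 3: Under H0 (random ordering), E[R] = 2*n_A*n_B/(n_A+n_B) + 1 = 2*5*5/10 + 1 = 6.0000.
        Var[R] = 2*n_A*n_B*(2*n_A*n_B - n_A - n_B) / ((n_A+n_B)^2 * (n_A+n_B-1)) = 2000/900 = 2.2222.
        SD[R] = 1.4907.
Step 4: Continuity-corrected z = (R - 0.5 - E[R]) / SD[R] = (7 - 0.5 - 6.0000) / 1.4907 = 0.3354.
Step 5: Two-sided p-value via normal approximation = 2*(1 - Phi(|z|)) = 0.737316.
Step 6: alpha = 0.1. fail to reject H0.

R = 7, z = 0.3354, p = 0.737316, fail to reject H0.


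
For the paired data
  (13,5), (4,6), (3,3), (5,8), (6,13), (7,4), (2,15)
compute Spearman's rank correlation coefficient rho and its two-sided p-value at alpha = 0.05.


Step 1: Rank x and y separately (midranks; no ties here).
rank(x): 13->7, 4->3, 3->2, 5->4, 6->5, 7->6, 2->1
rank(y): 5->3, 6->4, 3->1, 8->5, 13->6, 4->2, 15->7
Step 2: d_i = R_x(i) - R_y(i); compute d_i^2.
  (7-3)^2=16, (3-4)^2=1, (2-1)^2=1, (4-5)^2=1, (5-6)^2=1, (6-2)^2=16, (1-7)^2=36
sum(d^2) = 72.
Step 3: rho = 1 - 6*72 / (7*(7^2 - 1)) = 1 - 432/336 = -0.285714.
Step 4: Under H0, t = rho * sqrt((n-2)/(1-rho^2)) = -0.6667 ~ t(5).
Step 5: Two-sided p-value from the t-distribution with 5 df = 0.534509.
Step 6: alpha = 0.05. fail to reject H0.

rho = -0.2857, p = 0.534509, fail to reject H0 at alpha = 0.05.


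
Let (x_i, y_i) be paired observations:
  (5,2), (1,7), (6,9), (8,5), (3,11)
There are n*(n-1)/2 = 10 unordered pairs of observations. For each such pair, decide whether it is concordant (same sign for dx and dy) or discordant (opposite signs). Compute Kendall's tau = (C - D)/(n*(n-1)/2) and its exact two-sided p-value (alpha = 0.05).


Step 1: Enumerate the 10 unordered pairs (i,j) with i<j and classify each by sign(x_j-x_i) * sign(y_j-y_i).
  (1,2):dx=-4,dy=+5->D; (1,3):dx=+1,dy=+7->C; (1,4):dx=+3,dy=+3->C; (1,5):dx=-2,dy=+9->D
  (2,3):dx=+5,dy=+2->C; (2,4):dx=+7,dy=-2->D; (2,5):dx=+2,dy=+4->C; (3,4):dx=+2,dy=-4->D
  (3,5):dx=-3,dy=+2->D; (4,5):dx=-5,dy=+6->D
Step 2: C = 4, D = 6, total pairs = 10.
Step 3: tau = (C - D)/(n(n-1)/2) = (4 - 6)/10 = -0.200000.
Step 4: Exact two-sided p-value (enumerate n! = 120 permutations of y under H0): p = 0.816667.
Step 5: alpha = 0.05. fail to reject H0.

tau_b = -0.2000 (C=4, D=6), p = 0.816667, fail to reject H0.


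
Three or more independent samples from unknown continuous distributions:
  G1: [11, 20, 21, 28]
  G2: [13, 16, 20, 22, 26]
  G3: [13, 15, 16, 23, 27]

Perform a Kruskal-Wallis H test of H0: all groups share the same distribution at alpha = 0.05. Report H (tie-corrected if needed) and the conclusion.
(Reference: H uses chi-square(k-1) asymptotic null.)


Step 1: Combine all N = 14 observations and assign midranks.
sorted (value, group, rank): (11,G1,1), (13,G2,2.5), (13,G3,2.5), (15,G3,4), (16,G2,5.5), (16,G3,5.5), (20,G1,7.5), (20,G2,7.5), (21,G1,9), (22,G2,10), (23,G3,11), (26,G2,12), (27,G3,13), (28,G1,14)
Step 2: Sum ranks within each group.
R_1 = 31.5 (n_1 = 4)
R_2 = 37.5 (n_2 = 5)
R_3 = 36 (n_3 = 5)
Step 3: H = 12/(N(N+1)) * sum(R_i^2/n_i) - 3(N+1)
     = 12/(14*15) * (31.5^2/4 + 37.5^2/5 + 36^2/5) - 3*15
     = 0.057143 * 788.513 - 45
     = 0.057857.
Step 4: Ties present; correction factor C = 1 - 18/(14^3 - 14) = 0.993407. Corrected H = 0.057857 / 0.993407 = 0.058241.
Step 5: Under H0, H ~ chi^2(2); p-value = 0.971299.
Step 6: alpha = 0.05. fail to reject H0.

H = 0.0582, df = 2, p = 0.971299, fail to reject H0.


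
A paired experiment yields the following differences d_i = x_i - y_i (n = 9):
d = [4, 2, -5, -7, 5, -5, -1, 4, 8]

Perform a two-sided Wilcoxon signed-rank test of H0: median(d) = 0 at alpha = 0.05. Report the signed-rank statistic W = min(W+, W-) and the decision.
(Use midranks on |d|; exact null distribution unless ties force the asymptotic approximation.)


Step 1: Drop any zero differences (none here) and take |d_i|.
|d| = [4, 2, 5, 7, 5, 5, 1, 4, 8]
Step 2: Midrank |d_i| (ties get averaged ranks).
ranks: |4|->3.5, |2|->2, |5|->6, |7|->8, |5|->6, |5|->6, |1|->1, |4|->3.5, |8|->9
Step 3: Attach original signs; sum ranks with positive sign and with negative sign.
W+ = 3.5 + 2 + 6 + 3.5 + 9 = 24
W- = 6 + 8 + 6 + 1 = 21
(Check: W+ + W- = 45 should equal n(n+1)/2 = 45.)
Step 4: Test statistic W = min(W+, W-) = 21.
Step 5: Ties in |d|, so use the tie-corrected normal approximation.
        E[W] = n(n+1)/4 = 9*10/4 = 22.5.
        Tie groups: |d|=4 (t=2), |d|=5 (t=3); sum(t^3 - t) = 30.
        Var[W] = n(n+1)(2n+1)/24 - sum(t^3-t)/48 = 1710/24 - 30/48 = 70.625.
        z = (W - E[W]) / sqrt(Var[W]) = (21 - 22.5) / 8.4039 = -0.1785.
        Two-sided p = 2*Phi(z) = 0.858339.
Step 6: alpha = 0.05. fail to reject H0.

W+ = 24, W- = 21, W = min = 21, p = 0.858339, fail to reject H0.


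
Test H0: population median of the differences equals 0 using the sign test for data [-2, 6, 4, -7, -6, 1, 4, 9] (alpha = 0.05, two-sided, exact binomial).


Step 1: Discard zero differences. Original n = 8; n_eff = number of nonzero differences = 8.
Nonzero differences (with sign): -2, +6, +4, -7, -6, +1, +4, +9
Step 2: Count signs: positive = 5, negative = 3.
Step 3: Under H0: P(positive) = 0.5, so the number of positives S ~ Bin(8, 0.5).
Step 4: Two-sided exact p-value = sum of Bin(8,0.5) probabilities at or below the observed probability = 0.726562.
Step 5: alpha = 0.05. fail to reject H0.

n_eff = 8, pos = 5, neg = 3, p = 0.726562, fail to reject H0.


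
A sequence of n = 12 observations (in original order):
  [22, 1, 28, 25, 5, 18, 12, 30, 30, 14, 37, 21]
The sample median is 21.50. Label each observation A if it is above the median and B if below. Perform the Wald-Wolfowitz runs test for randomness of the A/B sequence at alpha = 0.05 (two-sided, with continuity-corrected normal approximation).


Step 1: Compute median = 21.50; label A = above, B = below.
Labels in order: ABAABBBAABAB  (n_A = 6, n_B = 6)
Step 2: Count runs R = 8.
Step 3: Under H0 (random ordering), E[R] = 2*n_A*n_B/(n_A+n_B) + 1 = 2*6*6/12 + 1 = 7.0000.
        Var[R] = 2*n_A*n_B*(2*n_A*n_B - n_A - n_B) / ((n_A+n_B)^2 * (n_A+n_B-1)) = 4320/1584 = 2.7273.
        SD[R] = 1.6514.
Step 4: Continuity-corrected z = (R - 0.5 - E[R]) / SD[R] = (8 - 0.5 - 7.0000) / 1.6514 = 0.3028.
Step 5: Two-sided p-value via normal approximation = 2*(1 - Phi(|z|)) = 0.762069.
Step 6: alpha = 0.05. fail to reject H0.

R = 8, z = 0.3028, p = 0.762069, fail to reject H0.


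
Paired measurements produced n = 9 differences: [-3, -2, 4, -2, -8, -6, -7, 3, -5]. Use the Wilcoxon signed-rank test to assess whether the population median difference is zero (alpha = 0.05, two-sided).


Step 1: Drop any zero differences (none here) and take |d_i|.
|d| = [3, 2, 4, 2, 8, 6, 7, 3, 5]
Step 2: Midrank |d_i| (ties get averaged ranks).
ranks: |3|->3.5, |2|->1.5, |4|->5, |2|->1.5, |8|->9, |6|->7, |7|->8, |3|->3.5, |5|->6
Step 3: Attach original signs; sum ranks with positive sign and with negative sign.
W+ = 5 + 3.5 = 8.5
W- = 3.5 + 1.5 + 1.5 + 9 + 7 + 8 + 6 = 36.5
(Check: W+ + W- = 45 should equal n(n+1)/2 = 45.)
Step 4: Test statistic W = min(W+, W-) = 8.5.
Step 5: Ties in |d|, so use the tie-corrected normal approximation.
        E[W] = n(n+1)/4 = 9*10/4 = 22.5.
        Tie groups: |d|=2 (t=2), |d|=3 (t=2); sum(t^3 - t) = 12.
        Var[W] = n(n+1)(2n+1)/24 - sum(t^3-t)/48 = 1710/24 - 12/48 = 71.
        z = (W - E[W]) / sqrt(Var[W]) = (8.5 - 22.5) / 8.4261 = -1.6615.
        Two-sided p = 2*Phi(z) = 0.096614.
Step 6: alpha = 0.05. fail to reject H0.

W+ = 8.5, W- = 36.5, W = min = 8.5, p = 0.096614, fail to reject H0.


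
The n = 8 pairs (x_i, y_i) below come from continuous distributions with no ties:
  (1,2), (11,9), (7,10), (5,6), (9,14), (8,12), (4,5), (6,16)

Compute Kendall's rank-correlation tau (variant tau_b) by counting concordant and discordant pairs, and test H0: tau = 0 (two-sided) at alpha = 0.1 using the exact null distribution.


Step 1: Enumerate the 28 unordered pairs (i,j) with i<j and classify each by sign(x_j-x_i) * sign(y_j-y_i).
  (1,2):dx=+10,dy=+7->C; (1,3):dx=+6,dy=+8->C; (1,4):dx=+4,dy=+4->C; (1,5):dx=+8,dy=+12->C
  (1,6):dx=+7,dy=+10->C; (1,7):dx=+3,dy=+3->C; (1,8):dx=+5,dy=+14->C; (2,3):dx=-4,dy=+1->D
  (2,4):dx=-6,dy=-3->C; (2,5):dx=-2,dy=+5->D; (2,6):dx=-3,dy=+3->D; (2,7):dx=-7,dy=-4->C
  (2,8):dx=-5,dy=+7->D; (3,4):dx=-2,dy=-4->C; (3,5):dx=+2,dy=+4->C; (3,6):dx=+1,dy=+2->C
  (3,7):dx=-3,dy=-5->C; (3,8):dx=-1,dy=+6->D; (4,5):dx=+4,dy=+8->C; (4,6):dx=+3,dy=+6->C
  (4,7):dx=-1,dy=-1->C; (4,8):dx=+1,dy=+10->C; (5,6):dx=-1,dy=-2->C; (5,7):dx=-5,dy=-9->C
  (5,8):dx=-3,dy=+2->D; (6,7):dx=-4,dy=-7->C; (6,8):dx=-2,dy=+4->D; (7,8):dx=+2,dy=+11->C
Step 2: C = 21, D = 7, total pairs = 28.
Step 3: tau = (C - D)/(n(n-1)/2) = (21 - 7)/28 = 0.500000.
Step 4: Exact two-sided p-value (enumerate n! = 40320 permutations of y under H0): p = 0.108681.
Step 5: alpha = 0.1. fail to reject H0.

tau_b = 0.5000 (C=21, D=7), p = 0.108681, fail to reject H0.


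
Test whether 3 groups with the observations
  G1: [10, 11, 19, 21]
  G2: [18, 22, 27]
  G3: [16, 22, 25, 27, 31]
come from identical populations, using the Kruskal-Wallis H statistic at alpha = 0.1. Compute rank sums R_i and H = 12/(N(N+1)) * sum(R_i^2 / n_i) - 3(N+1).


Step 1: Combine all N = 12 observations and assign midranks.
sorted (value, group, rank): (10,G1,1), (11,G1,2), (16,G3,3), (18,G2,4), (19,G1,5), (21,G1,6), (22,G2,7.5), (22,G3,7.5), (25,G3,9), (27,G2,10.5), (27,G3,10.5), (31,G3,12)
Step 2: Sum ranks within each group.
R_1 = 14 (n_1 = 4)
R_2 = 22 (n_2 = 3)
R_3 = 42 (n_3 = 5)
Step 3: H = 12/(N(N+1)) * sum(R_i^2/n_i) - 3(N+1)
     = 12/(12*13) * (14^2/4 + 22^2/3 + 42^2/5) - 3*13
     = 0.076923 * 563.133 - 39
     = 4.317949.
Step 4: Ties present; correction factor C = 1 - 12/(12^3 - 12) = 0.993007. Corrected H = 4.317949 / 0.993007 = 4.348357.
Step 5: Under H0, H ~ chi^2(2); p-value = 0.113702.
Step 6: alpha = 0.1. fail to reject H0.

H = 4.3484, df = 2, p = 0.113702, fail to reject H0.


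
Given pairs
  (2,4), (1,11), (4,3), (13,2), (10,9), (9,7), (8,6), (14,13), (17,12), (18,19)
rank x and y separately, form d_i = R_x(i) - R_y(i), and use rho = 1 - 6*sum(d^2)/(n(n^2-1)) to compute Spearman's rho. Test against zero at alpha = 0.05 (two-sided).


Step 1: Rank x and y separately (midranks; no ties here).
rank(x): 2->2, 1->1, 4->3, 13->7, 10->6, 9->5, 8->4, 14->8, 17->9, 18->10
rank(y): 4->3, 11->7, 3->2, 2->1, 9->6, 7->5, 6->4, 13->9, 12->8, 19->10
Step 2: d_i = R_x(i) - R_y(i); compute d_i^2.
  (2-3)^2=1, (1-7)^2=36, (3-2)^2=1, (7-1)^2=36, (6-6)^2=0, (5-5)^2=0, (4-4)^2=0, (8-9)^2=1, (9-8)^2=1, (10-10)^2=0
sum(d^2) = 76.
Step 3: rho = 1 - 6*76 / (10*(10^2 - 1)) = 1 - 456/990 = 0.539394.
Step 4: Under H0, t = rho * sqrt((n-2)/(1-rho^2)) = 1.8118 ~ t(8).
Step 5: Two-sided p-value from the t-distribution with 8 df = 0.107593.
Step 6: alpha = 0.05. fail to reject H0.

rho = 0.5394, p = 0.107593, fail to reject H0 at alpha = 0.05.


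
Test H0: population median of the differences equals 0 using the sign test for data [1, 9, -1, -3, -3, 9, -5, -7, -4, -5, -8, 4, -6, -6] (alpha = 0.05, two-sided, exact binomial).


Step 1: Discard zero differences. Original n = 14; n_eff = number of nonzero differences = 14.
Nonzero differences (with sign): +1, +9, -1, -3, -3, +9, -5, -7, -4, -5, -8, +4, -6, -6
Step 2: Count signs: positive = 4, negative = 10.
Step 3: Under H0: P(positive) = 0.5, so the number of positives S ~ Bin(14, 0.5).
Step 4: Two-sided exact p-value = sum of Bin(14,0.5) probabilities at or below the observed probability = 0.179565.
Step 5: alpha = 0.05. fail to reject H0.

n_eff = 14, pos = 4, neg = 10, p = 0.179565, fail to reject H0.


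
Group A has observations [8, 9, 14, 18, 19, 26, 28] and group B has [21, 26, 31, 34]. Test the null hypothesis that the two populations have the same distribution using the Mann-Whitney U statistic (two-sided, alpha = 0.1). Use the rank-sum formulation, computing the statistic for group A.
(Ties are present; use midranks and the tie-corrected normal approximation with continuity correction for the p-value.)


Step 1: Combine and sort all 11 observations; assign midranks.
sorted (value, group): (8,X), (9,X), (14,X), (18,X), (19,X), (21,Y), (26,X), (26,Y), (28,X), (31,Y), (34,Y)
ranks: 8->1, 9->2, 14->3, 18->4, 19->5, 21->6, 26->7.5, 26->7.5, 28->9, 31->10, 34->11
Step 2: Rank sum for X: R1 = 1 + 2 + 3 + 4 + 5 + 7.5 + 9 = 31.5.
Step 3: U_X = R1 - n1(n1+1)/2 = 31.5 - 7*8/2 = 31.5 - 28 = 3.5.
       U_Y = n1*n2 - U_X = 28 - 3.5 = 24.5.
Step 4: Ties are present, so use the tie-corrected normal approximation (with continuity correction) for the p-value.
Step 5: p-value = 0.058207; compare to alpha = 0.1. reject H0.

U_X = 3.5, p = 0.058207, reject H0 at alpha = 0.1.


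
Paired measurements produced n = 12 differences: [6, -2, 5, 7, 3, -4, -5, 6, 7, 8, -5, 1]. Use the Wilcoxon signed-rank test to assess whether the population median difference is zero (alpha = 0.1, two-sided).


Step 1: Drop any zero differences (none here) and take |d_i|.
|d| = [6, 2, 5, 7, 3, 4, 5, 6, 7, 8, 5, 1]
Step 2: Midrank |d_i| (ties get averaged ranks).
ranks: |6|->8.5, |2|->2, |5|->6, |7|->10.5, |3|->3, |4|->4, |5|->6, |6|->8.5, |7|->10.5, |8|->12, |5|->6, |1|->1
Step 3: Attach original signs; sum ranks with positive sign and with negative sign.
W+ = 8.5 + 6 + 10.5 + 3 + 8.5 + 10.5 + 12 + 1 = 60
W- = 2 + 4 + 6 + 6 = 18
(Check: W+ + W- = 78 should equal n(n+1)/2 = 78.)
Step 4: Test statistic W = min(W+, W-) = 18.
Step 5: Ties in |d|, so use the tie-corrected normal approximation.
        E[W] = n(n+1)/4 = 12*13/4 = 39.
        Tie groups: |d|=5 (t=3), |d|=6 (t=2), |d|=7 (t=2); sum(t^3 - t) = 36.
        Var[W] = n(n+1)(2n+1)/24 - sum(t^3-t)/48 = 3900/24 - 36/48 = 161.75.
        z = (W - E[W]) / sqrt(Var[W]) = (18 - 39) / 12.7181 = -1.6512.
        Two-sided p = 2*Phi(z) = 0.098700.
Step 6: alpha = 0.1. reject H0.

W+ = 60, W- = 18, W = min = 18, p = 0.098700, reject H0.


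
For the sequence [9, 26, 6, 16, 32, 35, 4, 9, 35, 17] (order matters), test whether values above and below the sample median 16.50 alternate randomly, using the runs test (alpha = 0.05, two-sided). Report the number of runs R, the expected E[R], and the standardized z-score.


Step 1: Compute median = 16.50; label A = above, B = below.
Labels in order: BABBAABBAA  (n_A = 5, n_B = 5)
Step 2: Count runs R = 6.
Step 3: Under H0 (random ordering), E[R] = 2*n_A*n_B/(n_A+n_B) + 1 = 2*5*5/10 + 1 = 6.0000.
        Var[R] = 2*n_A*n_B*(2*n_A*n_B - n_A - n_B) / ((n_A+n_B)^2 * (n_A+n_B-1)) = 2000/900 = 2.2222.
        SD[R] = 1.4907.
Step 4: R = E[R], so z = 0 with no continuity correction.
Step 5: Two-sided p-value via normal approximation = 2*(1 - Phi(|z|)) = 1.000000.
Step 6: alpha = 0.05. fail to reject H0.

R = 6, z = 0.0000, p = 1.000000, fail to reject H0.


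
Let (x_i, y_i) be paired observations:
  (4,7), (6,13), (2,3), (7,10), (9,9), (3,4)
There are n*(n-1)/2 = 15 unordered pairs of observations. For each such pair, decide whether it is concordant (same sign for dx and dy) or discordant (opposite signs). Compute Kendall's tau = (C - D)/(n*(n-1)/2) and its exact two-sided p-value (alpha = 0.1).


Step 1: Enumerate the 15 unordered pairs (i,j) with i<j and classify each by sign(x_j-x_i) * sign(y_j-y_i).
  (1,2):dx=+2,dy=+6->C; (1,3):dx=-2,dy=-4->C; (1,4):dx=+3,dy=+3->C; (1,5):dx=+5,dy=+2->C
  (1,6):dx=-1,dy=-3->C; (2,3):dx=-4,dy=-10->C; (2,4):dx=+1,dy=-3->D; (2,5):dx=+3,dy=-4->D
  (2,6):dx=-3,dy=-9->C; (3,4):dx=+5,dy=+7->C; (3,5):dx=+7,dy=+6->C; (3,6):dx=+1,dy=+1->C
  (4,5):dx=+2,dy=-1->D; (4,6):dx=-4,dy=-6->C; (5,6):dx=-6,dy=-5->C
Step 2: C = 12, D = 3, total pairs = 15.
Step 3: tau = (C - D)/(n(n-1)/2) = (12 - 3)/15 = 0.600000.
Step 4: Exact two-sided p-value (enumerate n! = 720 permutations of y under H0): p = 0.136111.
Step 5: alpha = 0.1. fail to reject H0.

tau_b = 0.6000 (C=12, D=3), p = 0.136111, fail to reject H0.


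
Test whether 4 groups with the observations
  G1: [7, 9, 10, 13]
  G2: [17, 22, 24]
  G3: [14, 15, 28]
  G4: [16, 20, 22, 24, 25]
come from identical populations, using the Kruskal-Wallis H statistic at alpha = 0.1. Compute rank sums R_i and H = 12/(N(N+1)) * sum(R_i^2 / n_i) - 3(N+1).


Step 1: Combine all N = 15 observations and assign midranks.
sorted (value, group, rank): (7,G1,1), (9,G1,2), (10,G1,3), (13,G1,4), (14,G3,5), (15,G3,6), (16,G4,7), (17,G2,8), (20,G4,9), (22,G2,10.5), (22,G4,10.5), (24,G2,12.5), (24,G4,12.5), (25,G4,14), (28,G3,15)
Step 2: Sum ranks within each group.
R_1 = 10 (n_1 = 4)
R_2 = 31 (n_2 = 3)
R_3 = 26 (n_3 = 3)
R_4 = 53 (n_4 = 5)
Step 3: H = 12/(N(N+1)) * sum(R_i^2/n_i) - 3(N+1)
     = 12/(15*16) * (10^2/4 + 31^2/3 + 26^2/3 + 53^2/5) - 3*16
     = 0.050000 * 1132.47 - 48
     = 8.623333.
Step 4: Ties present; correction factor C = 1 - 12/(15^3 - 15) = 0.996429. Corrected H = 8.623333 / 0.996429 = 8.654241.
Step 5: Under H0, H ~ chi^2(3); p-value = 0.034259.
Step 6: alpha = 0.1. reject H0.

H = 8.6542, df = 3, p = 0.034259, reject H0.


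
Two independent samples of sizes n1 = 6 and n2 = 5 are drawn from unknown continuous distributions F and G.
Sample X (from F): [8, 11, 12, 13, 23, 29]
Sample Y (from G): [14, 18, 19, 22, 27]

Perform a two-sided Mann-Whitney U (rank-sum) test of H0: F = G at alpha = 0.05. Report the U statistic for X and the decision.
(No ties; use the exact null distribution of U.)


Step 1: Combine and sort all 11 observations; assign midranks.
sorted (value, group): (8,X), (11,X), (12,X), (13,X), (14,Y), (18,Y), (19,Y), (22,Y), (23,X), (27,Y), (29,X)
ranks: 8->1, 11->2, 12->3, 13->4, 14->5, 18->6, 19->7, 22->8, 23->9, 27->10, 29->11
Step 2: Rank sum for X: R1 = 1 + 2 + 3 + 4 + 9 + 11 = 30.
Step 3: U_X = R1 - n1(n1+1)/2 = 30 - 6*7/2 = 30 - 21 = 9.
       U_Y = n1*n2 - U_X = 30 - 9 = 21.
Step 4: No ties, so the exact null distribution of U (based on enumerating the C(11,6) = 462 equally likely rank assignments) gives the two-sided p-value.
Step 5: p-value = 0.329004; compare to alpha = 0.05. fail to reject H0.

U_X = 9, p = 0.329004, fail to reject H0 at alpha = 0.05.


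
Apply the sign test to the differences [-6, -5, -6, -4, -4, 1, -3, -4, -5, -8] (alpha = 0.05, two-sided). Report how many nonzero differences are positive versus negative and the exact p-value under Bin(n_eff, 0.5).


Step 1: Discard zero differences. Original n = 10; n_eff = number of nonzero differences = 10.
Nonzero differences (with sign): -6, -5, -6, -4, -4, +1, -3, -4, -5, -8
Step 2: Count signs: positive = 1, negative = 9.
Step 3: Under H0: P(positive) = 0.5, so the number of positives S ~ Bin(10, 0.5).
Step 4: Two-sided exact p-value = sum of Bin(10,0.5) probabilities at or below the observed probability = 0.021484.
Step 5: alpha = 0.05. reject H0.

n_eff = 10, pos = 1, neg = 9, p = 0.021484, reject H0.


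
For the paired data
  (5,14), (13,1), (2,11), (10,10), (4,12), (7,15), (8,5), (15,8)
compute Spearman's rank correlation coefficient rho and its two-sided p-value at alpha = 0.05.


Step 1: Rank x and y separately (midranks; no ties here).
rank(x): 5->3, 13->7, 2->1, 10->6, 4->2, 7->4, 8->5, 15->8
rank(y): 14->7, 1->1, 11->5, 10->4, 12->6, 15->8, 5->2, 8->3
Step 2: d_i = R_x(i) - R_y(i); compute d_i^2.
  (3-7)^2=16, (7-1)^2=36, (1-5)^2=16, (6-4)^2=4, (2-6)^2=16, (4-8)^2=16, (5-2)^2=9, (8-3)^2=25
sum(d^2) = 138.
Step 3: rho = 1 - 6*138 / (8*(8^2 - 1)) = 1 - 828/504 = -0.642857.
Step 4: Under H0, t = rho * sqrt((n-2)/(1-rho^2)) = -2.0557 ~ t(6).
Step 5: Two-sided p-value from the t-distribution with 6 df = 0.085559.
Step 6: alpha = 0.05. fail to reject H0.

rho = -0.6429, p = 0.085559, fail to reject H0 at alpha = 0.05.


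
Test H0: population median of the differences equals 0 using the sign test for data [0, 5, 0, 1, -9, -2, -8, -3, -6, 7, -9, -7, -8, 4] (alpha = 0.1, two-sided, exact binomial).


Step 1: Discard zero differences. Original n = 14; n_eff = number of nonzero differences = 12.
Nonzero differences (with sign): +5, +1, -9, -2, -8, -3, -6, +7, -9, -7, -8, +4
Step 2: Count signs: positive = 4, negative = 8.
Step 3: Under H0: P(positive) = 0.5, so the number of positives S ~ Bin(12, 0.5).
Step 4: Two-sided exact p-value = sum of Bin(12,0.5) probabilities at or below the observed probability = 0.387695.
Step 5: alpha = 0.1. fail to reject H0.

n_eff = 12, pos = 4, neg = 8, p = 0.387695, fail to reject H0.


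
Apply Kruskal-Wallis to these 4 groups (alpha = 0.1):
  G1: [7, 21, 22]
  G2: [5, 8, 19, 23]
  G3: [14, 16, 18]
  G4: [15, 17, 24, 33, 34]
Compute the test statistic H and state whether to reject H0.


Step 1: Combine all N = 15 observations and assign midranks.
sorted (value, group, rank): (5,G2,1), (7,G1,2), (8,G2,3), (14,G3,4), (15,G4,5), (16,G3,6), (17,G4,7), (18,G3,8), (19,G2,9), (21,G1,10), (22,G1,11), (23,G2,12), (24,G4,13), (33,G4,14), (34,G4,15)
Step 2: Sum ranks within each group.
R_1 = 23 (n_1 = 3)
R_2 = 25 (n_2 = 4)
R_3 = 18 (n_3 = 3)
R_4 = 54 (n_4 = 5)
Step 3: H = 12/(N(N+1)) * sum(R_i^2/n_i) - 3(N+1)
     = 12/(15*16) * (23^2/3 + 25^2/4 + 18^2/3 + 54^2/5) - 3*16
     = 0.050000 * 1023.78 - 48
     = 3.189167.
Step 4: No ties, so H is used without correction.
Step 5: Under H0, H ~ chi^2(3); p-value = 0.363369.
Step 6: alpha = 0.1. fail to reject H0.

H = 3.1892, df = 3, p = 0.363369, fail to reject H0.
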